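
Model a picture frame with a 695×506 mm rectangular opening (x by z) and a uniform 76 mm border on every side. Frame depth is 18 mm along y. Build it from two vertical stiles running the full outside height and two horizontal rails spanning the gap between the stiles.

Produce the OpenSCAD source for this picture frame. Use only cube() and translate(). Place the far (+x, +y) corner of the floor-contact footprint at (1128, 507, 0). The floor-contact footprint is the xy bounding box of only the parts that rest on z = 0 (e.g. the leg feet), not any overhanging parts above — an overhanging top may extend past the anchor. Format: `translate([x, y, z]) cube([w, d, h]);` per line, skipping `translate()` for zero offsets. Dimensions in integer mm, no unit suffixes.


translate([281, 489, 0]) cube([76, 18, 658]);
translate([1052, 489, 0]) cube([76, 18, 658]);
translate([357, 489, 0]) cube([695, 18, 76]);
translate([357, 489, 582]) cube([695, 18, 76]);


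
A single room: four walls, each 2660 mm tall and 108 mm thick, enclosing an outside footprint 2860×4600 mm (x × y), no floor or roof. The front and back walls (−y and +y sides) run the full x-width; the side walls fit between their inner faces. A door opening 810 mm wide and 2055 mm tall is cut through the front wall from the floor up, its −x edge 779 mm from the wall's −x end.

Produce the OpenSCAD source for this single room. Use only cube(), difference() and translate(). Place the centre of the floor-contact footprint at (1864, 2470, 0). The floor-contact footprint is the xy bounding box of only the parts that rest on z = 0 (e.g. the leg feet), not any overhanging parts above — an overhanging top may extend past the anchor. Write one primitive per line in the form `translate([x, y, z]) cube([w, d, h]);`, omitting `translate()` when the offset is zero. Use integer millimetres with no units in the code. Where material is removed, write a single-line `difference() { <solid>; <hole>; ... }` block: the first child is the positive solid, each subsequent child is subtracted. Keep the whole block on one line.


difference() { translate([434, 170, 0]) cube([2860, 108, 2660]); translate([1213, 170, 0]) cube([810, 108, 2055]); }
translate([434, 4662, 0]) cube([2860, 108, 2660]);
translate([434, 278, 0]) cube([108, 4384, 2660]);
translate([3186, 278, 0]) cube([108, 4384, 2660]);


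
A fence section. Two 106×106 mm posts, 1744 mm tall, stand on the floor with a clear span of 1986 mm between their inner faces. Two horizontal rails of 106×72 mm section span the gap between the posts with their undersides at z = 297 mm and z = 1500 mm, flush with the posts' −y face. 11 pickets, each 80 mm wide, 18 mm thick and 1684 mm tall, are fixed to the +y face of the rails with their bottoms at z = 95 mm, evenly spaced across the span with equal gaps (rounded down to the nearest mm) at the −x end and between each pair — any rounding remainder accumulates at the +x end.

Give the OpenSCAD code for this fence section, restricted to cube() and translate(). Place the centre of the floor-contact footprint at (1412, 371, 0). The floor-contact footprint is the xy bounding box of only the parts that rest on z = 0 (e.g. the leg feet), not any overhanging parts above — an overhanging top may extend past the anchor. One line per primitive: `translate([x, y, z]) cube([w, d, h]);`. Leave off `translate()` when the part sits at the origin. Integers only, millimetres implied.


translate([313, 318, 0]) cube([106, 106, 1744]);
translate([2405, 318, 0]) cube([106, 106, 1744]);
translate([419, 318, 297]) cube([1986, 106, 72]);
translate([419, 318, 1500]) cube([1986, 106, 72]);
translate([511, 424, 95]) cube([80, 18, 1684]);
translate([683, 424, 95]) cube([80, 18, 1684]);
translate([855, 424, 95]) cube([80, 18, 1684]);
translate([1027, 424, 95]) cube([80, 18, 1684]);
translate([1199, 424, 95]) cube([80, 18, 1684]);
translate([1371, 424, 95]) cube([80, 18, 1684]);
translate([1543, 424, 95]) cube([80, 18, 1684]);
translate([1715, 424, 95]) cube([80, 18, 1684]);
translate([1887, 424, 95]) cube([80, 18, 1684]);
translate([2059, 424, 95]) cube([80, 18, 1684]);
translate([2231, 424, 95]) cube([80, 18, 1684]);


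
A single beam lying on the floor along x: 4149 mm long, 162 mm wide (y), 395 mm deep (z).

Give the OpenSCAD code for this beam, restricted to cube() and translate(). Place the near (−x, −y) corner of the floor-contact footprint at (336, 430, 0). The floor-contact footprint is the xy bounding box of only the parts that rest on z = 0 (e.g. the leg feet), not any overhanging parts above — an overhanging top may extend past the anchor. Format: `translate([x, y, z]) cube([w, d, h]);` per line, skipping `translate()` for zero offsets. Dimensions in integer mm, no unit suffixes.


translate([336, 430, 0]) cube([4149, 162, 395]);


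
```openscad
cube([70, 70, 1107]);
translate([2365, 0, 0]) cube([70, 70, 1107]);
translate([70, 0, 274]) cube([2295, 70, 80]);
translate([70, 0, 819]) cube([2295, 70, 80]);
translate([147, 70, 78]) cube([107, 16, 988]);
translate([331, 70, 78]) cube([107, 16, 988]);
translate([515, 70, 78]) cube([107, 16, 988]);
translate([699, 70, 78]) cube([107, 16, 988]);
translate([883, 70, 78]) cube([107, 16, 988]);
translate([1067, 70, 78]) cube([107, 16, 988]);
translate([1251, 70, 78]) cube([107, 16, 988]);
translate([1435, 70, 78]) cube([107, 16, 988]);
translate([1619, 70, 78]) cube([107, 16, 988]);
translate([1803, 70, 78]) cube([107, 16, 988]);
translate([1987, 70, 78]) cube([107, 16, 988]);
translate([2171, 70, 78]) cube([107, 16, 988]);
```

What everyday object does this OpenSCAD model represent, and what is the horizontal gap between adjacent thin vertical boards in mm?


A fence section. The picket gap is 77 mm.

Two posts, two rails, 12 pickets — a fence section. Span 2295 mm holds 12 pickets of 107 mm with 13 equal gaps: ⌊(2295 − 12·107) / 13⌋ = 77 mm.


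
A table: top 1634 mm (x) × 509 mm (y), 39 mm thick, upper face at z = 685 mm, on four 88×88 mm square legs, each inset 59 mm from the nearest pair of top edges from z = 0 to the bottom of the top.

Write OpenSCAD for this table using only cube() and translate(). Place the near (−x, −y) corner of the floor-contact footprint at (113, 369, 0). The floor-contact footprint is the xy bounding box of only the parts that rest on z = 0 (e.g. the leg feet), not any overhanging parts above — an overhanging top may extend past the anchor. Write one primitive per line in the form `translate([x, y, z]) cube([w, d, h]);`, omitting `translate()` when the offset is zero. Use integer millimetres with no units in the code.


translate([54, 310, 646]) cube([1634, 509, 39]);
translate([113, 369, 0]) cube([88, 88, 646]);
translate([1541, 369, 0]) cube([88, 88, 646]);
translate([113, 672, 0]) cube([88, 88, 646]);
translate([1541, 672, 0]) cube([88, 88, 646]);


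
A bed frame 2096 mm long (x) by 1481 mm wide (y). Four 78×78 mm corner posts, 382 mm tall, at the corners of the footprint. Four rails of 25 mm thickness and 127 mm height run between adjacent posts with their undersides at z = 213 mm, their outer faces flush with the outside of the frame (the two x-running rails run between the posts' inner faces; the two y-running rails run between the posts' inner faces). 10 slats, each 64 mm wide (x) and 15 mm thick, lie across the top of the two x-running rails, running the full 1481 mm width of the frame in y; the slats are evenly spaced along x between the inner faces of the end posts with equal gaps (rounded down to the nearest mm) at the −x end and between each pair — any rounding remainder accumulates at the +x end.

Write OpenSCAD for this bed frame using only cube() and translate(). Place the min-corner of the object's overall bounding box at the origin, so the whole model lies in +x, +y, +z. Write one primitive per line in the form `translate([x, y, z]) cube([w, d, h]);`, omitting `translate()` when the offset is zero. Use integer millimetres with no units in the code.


// slat z = rail_z + rail_h = 213 + 127 = 340
// slat gap = ⌊(1940 − 10·64) / 11⌋ = 118
cube([78, 78, 382]);
translate([0, 1403, 0]) cube([78, 78, 382]);
translate([2018, 0, 0]) cube([78, 78, 382]);
translate([2018, 1403, 0]) cube([78, 78, 382]);
translate([78, 0, 213]) cube([1940, 25, 127]);
translate([78, 1456, 213]) cube([1940, 25, 127]);
translate([0, 78, 213]) cube([25, 1325, 127]);
translate([2071, 78, 213]) cube([25, 1325, 127]);
translate([196, 0, 340]) cube([64, 1481, 15]);
translate([378, 0, 340]) cube([64, 1481, 15]);
translate([560, 0, 340]) cube([64, 1481, 15]);
translate([742, 0, 340]) cube([64, 1481, 15]);
translate([924, 0, 340]) cube([64, 1481, 15]);
translate([1106, 0, 340]) cube([64, 1481, 15]);
translate([1288, 0, 340]) cube([64, 1481, 15]);
translate([1470, 0, 340]) cube([64, 1481, 15]);
translate([1652, 0, 340]) cube([64, 1481, 15]);
translate([1834, 0, 340]) cube([64, 1481, 15]);


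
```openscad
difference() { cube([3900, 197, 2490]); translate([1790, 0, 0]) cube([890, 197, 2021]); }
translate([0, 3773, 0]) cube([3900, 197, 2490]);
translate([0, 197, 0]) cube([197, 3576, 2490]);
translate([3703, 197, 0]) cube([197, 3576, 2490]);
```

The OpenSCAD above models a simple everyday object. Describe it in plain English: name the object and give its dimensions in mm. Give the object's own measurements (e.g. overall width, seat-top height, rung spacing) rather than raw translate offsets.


A single room: four walls, each 2490 mm tall and 197 mm thick, enclosing an outside footprint 3900×3970 mm (x × y), no floor or roof. The front and back walls (−y and +y sides) run the full x-width; the side walls fit between their inner faces. A door opening 890 mm wide and 2021 mm tall is cut through the front wall from the floor up, its −x edge 1790 mm from the wall's −x end.


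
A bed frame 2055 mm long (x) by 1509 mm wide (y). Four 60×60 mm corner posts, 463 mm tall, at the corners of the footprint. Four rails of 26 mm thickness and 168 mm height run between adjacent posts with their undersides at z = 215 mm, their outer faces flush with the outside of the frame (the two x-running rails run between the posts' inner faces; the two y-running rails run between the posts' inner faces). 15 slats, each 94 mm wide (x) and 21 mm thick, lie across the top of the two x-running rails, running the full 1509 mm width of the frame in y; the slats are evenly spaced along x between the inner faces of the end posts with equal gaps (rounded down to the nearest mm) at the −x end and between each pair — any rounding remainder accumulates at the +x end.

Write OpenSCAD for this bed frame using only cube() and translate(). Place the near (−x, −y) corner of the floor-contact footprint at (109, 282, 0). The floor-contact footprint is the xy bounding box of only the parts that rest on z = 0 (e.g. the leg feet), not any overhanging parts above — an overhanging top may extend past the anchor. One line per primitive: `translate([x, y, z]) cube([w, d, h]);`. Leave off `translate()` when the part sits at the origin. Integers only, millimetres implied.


translate([109, 282, 0]) cube([60, 60, 463]);
translate([109, 1731, 0]) cube([60, 60, 463]);
translate([2104, 282, 0]) cube([60, 60, 463]);
translate([2104, 1731, 0]) cube([60, 60, 463]);
translate([169, 282, 215]) cube([1935, 26, 168]);
translate([169, 1765, 215]) cube([1935, 26, 168]);
translate([109, 342, 215]) cube([26, 1389, 168]);
translate([2138, 342, 215]) cube([26, 1389, 168]);
translate([201, 282, 383]) cube([94, 1509, 21]);
translate([327, 282, 383]) cube([94, 1509, 21]);
translate([453, 282, 383]) cube([94, 1509, 21]);
translate([579, 282, 383]) cube([94, 1509, 21]);
translate([705, 282, 383]) cube([94, 1509, 21]);
translate([831, 282, 383]) cube([94, 1509, 21]);
translate([957, 282, 383]) cube([94, 1509, 21]);
translate([1083, 282, 383]) cube([94, 1509, 21]);
translate([1209, 282, 383]) cube([94, 1509, 21]);
translate([1335, 282, 383]) cube([94, 1509, 21]);
translate([1461, 282, 383]) cube([94, 1509, 21]);
translate([1587, 282, 383]) cube([94, 1509, 21]);
translate([1713, 282, 383]) cube([94, 1509, 21]);
translate([1839, 282, 383]) cube([94, 1509, 21]);
translate([1965, 282, 383]) cube([94, 1509, 21]);


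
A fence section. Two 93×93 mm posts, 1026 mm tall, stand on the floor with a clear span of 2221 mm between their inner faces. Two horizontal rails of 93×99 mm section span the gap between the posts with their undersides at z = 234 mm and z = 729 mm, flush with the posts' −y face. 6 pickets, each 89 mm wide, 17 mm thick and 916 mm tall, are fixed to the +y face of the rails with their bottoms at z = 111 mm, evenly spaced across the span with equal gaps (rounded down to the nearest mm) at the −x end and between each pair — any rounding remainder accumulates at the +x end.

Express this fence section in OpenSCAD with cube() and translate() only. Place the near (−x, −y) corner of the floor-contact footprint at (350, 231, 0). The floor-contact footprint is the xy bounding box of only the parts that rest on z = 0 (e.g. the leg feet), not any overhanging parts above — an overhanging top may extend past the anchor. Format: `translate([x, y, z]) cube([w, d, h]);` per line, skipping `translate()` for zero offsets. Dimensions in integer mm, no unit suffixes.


translate([350, 231, 0]) cube([93, 93, 1026]);
translate([2664, 231, 0]) cube([93, 93, 1026]);
translate([443, 231, 234]) cube([2221, 93, 99]);
translate([443, 231, 729]) cube([2221, 93, 99]);
translate([684, 324, 111]) cube([89, 17, 916]);
translate([1014, 324, 111]) cube([89, 17, 916]);
translate([1344, 324, 111]) cube([89, 17, 916]);
translate([1674, 324, 111]) cube([89, 17, 916]);
translate([2004, 324, 111]) cube([89, 17, 916]);
translate([2334, 324, 111]) cube([89, 17, 916]);


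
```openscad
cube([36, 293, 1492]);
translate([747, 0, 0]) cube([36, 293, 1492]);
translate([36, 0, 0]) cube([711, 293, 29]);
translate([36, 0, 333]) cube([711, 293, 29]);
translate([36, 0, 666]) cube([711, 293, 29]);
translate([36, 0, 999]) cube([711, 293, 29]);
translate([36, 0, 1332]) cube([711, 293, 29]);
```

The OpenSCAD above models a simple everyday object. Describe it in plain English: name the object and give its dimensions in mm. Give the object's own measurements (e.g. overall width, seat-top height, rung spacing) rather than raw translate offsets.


An open bookshelf. Two side panels, each 36 mm thick, 293 mm deep and 1492 mm tall, stand 783 mm apart (outside-to-outside). Between them sit 5 shelves, each 29 mm thick and 293 mm deep, spanning the full gap between the sides. The bottom shelf rests on the floor (its underside at z = 0) and the clear gap between one shelf's top and the next shelf's underside is 304 mm.


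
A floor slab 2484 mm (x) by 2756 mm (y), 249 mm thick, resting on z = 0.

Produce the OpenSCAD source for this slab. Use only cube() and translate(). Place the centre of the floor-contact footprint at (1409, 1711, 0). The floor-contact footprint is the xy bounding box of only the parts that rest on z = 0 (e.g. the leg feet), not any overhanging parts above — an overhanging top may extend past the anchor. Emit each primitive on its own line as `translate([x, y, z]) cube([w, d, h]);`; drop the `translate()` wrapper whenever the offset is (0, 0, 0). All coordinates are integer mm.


translate([167, 333, 0]) cube([2484, 2756, 249]);


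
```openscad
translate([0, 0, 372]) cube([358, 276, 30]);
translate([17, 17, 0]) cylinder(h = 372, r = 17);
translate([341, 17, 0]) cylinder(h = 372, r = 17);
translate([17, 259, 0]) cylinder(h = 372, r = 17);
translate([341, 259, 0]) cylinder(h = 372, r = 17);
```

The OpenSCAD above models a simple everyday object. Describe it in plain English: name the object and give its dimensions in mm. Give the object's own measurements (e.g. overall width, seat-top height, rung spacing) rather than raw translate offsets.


A simple wooden stool: a rectangular seat 358 mm (x) by 276 mm (y), 30 mm thick, top face at z = 402 mm, on four round legs, each 34 mm in diameter. The legs rest on z = 0, each leg's axis is inset half a diameter from the nearest pair of seat edges (so the leg's bounding box is flush with the corner).


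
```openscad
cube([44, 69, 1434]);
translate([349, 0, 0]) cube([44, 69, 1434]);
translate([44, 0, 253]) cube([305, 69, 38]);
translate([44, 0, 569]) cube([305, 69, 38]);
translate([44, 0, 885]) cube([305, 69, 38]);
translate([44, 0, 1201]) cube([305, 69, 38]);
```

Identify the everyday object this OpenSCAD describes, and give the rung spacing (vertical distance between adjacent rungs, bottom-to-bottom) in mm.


A ladder. The rung spacing is 316 mm.

Two tall 44×69 posts with 4 short bars between them — a ladder. Adjacent rungs sit at z = 253 and z = 569, so the spacing is 569 − 253 = 316 mm.


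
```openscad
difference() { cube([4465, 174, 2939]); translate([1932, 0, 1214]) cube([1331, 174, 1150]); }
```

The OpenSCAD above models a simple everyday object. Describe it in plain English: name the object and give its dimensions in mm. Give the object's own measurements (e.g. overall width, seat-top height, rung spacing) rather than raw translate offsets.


A wall 4465 mm long (x), 174 mm thick (y), 2939 mm tall, with a rectangular window opening cut through it. The opening is 1331 mm wide and 1150 mm tall; its sill is at z = 1214 mm and its near (−x) edge is 1932 mm from the wall's −x end. The opening passes through the full wall thickness.


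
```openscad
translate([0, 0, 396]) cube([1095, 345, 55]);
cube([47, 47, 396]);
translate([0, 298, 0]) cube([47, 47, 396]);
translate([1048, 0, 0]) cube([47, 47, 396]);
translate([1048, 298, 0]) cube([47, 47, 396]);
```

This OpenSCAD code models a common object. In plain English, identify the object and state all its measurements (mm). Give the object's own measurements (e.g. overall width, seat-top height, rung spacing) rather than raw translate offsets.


A bench: a 1095×345 mm seat slab, 55 mm thick, top at z = 451 mm, on four 47×47 mm square legs flush with the seat corners and standing on z = 0.


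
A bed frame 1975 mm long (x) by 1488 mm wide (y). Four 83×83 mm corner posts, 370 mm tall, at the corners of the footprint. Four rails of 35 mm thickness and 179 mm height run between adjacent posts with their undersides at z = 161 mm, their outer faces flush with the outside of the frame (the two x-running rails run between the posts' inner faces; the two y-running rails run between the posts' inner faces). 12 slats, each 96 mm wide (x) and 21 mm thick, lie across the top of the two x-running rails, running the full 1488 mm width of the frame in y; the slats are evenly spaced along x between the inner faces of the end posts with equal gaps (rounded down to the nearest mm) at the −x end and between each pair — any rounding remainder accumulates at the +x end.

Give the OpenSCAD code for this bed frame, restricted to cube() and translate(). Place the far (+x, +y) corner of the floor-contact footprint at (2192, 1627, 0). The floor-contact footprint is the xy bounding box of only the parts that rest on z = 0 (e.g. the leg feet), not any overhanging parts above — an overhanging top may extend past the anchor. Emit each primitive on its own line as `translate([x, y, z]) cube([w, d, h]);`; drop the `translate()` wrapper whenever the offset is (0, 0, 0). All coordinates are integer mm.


// slat z = rail_z + rail_h = 161 + 179 = 340
// slat gap = ⌊(1809 − 12·96) / 13⌋ = 50
translate([217, 139, 0]) cube([83, 83, 370]);
translate([217, 1544, 0]) cube([83, 83, 370]);
translate([2109, 139, 0]) cube([83, 83, 370]);
translate([2109, 1544, 0]) cube([83, 83, 370]);
translate([300, 139, 161]) cube([1809, 35, 179]);
translate([300, 1592, 161]) cube([1809, 35, 179]);
translate([217, 222, 161]) cube([35, 1322, 179]);
translate([2157, 222, 161]) cube([35, 1322, 179]);
translate([350, 139, 340]) cube([96, 1488, 21]);
translate([496, 139, 340]) cube([96, 1488, 21]);
translate([642, 139, 340]) cube([96, 1488, 21]);
translate([788, 139, 340]) cube([96, 1488, 21]);
translate([934, 139, 340]) cube([96, 1488, 21]);
translate([1080, 139, 340]) cube([96, 1488, 21]);
translate([1226, 139, 340]) cube([96, 1488, 21]);
translate([1372, 139, 340]) cube([96, 1488, 21]);
translate([1518, 139, 340]) cube([96, 1488, 21]);
translate([1664, 139, 340]) cube([96, 1488, 21]);
translate([1810, 139, 340]) cube([96, 1488, 21]);
translate([1956, 139, 340]) cube([96, 1488, 21]);


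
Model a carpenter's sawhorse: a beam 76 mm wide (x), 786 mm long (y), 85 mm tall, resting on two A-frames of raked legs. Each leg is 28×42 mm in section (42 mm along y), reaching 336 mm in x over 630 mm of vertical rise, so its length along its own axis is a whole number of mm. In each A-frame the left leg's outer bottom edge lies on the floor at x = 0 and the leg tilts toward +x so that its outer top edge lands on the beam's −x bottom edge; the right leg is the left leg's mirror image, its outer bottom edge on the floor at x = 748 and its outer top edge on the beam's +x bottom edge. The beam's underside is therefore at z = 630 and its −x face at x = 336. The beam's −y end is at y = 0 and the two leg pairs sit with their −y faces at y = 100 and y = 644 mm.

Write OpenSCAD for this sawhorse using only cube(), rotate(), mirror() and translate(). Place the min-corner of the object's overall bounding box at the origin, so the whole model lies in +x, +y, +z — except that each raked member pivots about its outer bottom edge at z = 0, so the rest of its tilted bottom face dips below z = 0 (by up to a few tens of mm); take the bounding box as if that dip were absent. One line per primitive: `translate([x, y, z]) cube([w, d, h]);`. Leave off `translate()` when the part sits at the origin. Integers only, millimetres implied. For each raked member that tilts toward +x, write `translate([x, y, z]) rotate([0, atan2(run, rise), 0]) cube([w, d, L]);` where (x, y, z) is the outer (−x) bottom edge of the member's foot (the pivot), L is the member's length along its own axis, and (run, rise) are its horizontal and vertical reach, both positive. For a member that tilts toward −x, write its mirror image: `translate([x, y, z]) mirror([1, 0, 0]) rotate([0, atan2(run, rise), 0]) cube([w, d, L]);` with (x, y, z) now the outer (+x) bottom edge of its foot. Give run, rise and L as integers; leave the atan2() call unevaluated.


translate([336, 0, 630]) cube([76, 786, 85]);
translate([0, 100, 0]) rotate([0, atan2(336, 630), 0]) cube([28, 42, 714]);
translate([748, 100, 0]) mirror([1, 0, 0]) rotate([0, atan2(336, 630), 0]) cube([28, 42, 714]);
translate([0, 644, 0]) rotate([0, atan2(336, 630), 0]) cube([28, 42, 714]);
translate([748, 644, 0]) mirror([1, 0, 0]) rotate([0, atan2(336, 630), 0]) cube([28, 42, 714]);


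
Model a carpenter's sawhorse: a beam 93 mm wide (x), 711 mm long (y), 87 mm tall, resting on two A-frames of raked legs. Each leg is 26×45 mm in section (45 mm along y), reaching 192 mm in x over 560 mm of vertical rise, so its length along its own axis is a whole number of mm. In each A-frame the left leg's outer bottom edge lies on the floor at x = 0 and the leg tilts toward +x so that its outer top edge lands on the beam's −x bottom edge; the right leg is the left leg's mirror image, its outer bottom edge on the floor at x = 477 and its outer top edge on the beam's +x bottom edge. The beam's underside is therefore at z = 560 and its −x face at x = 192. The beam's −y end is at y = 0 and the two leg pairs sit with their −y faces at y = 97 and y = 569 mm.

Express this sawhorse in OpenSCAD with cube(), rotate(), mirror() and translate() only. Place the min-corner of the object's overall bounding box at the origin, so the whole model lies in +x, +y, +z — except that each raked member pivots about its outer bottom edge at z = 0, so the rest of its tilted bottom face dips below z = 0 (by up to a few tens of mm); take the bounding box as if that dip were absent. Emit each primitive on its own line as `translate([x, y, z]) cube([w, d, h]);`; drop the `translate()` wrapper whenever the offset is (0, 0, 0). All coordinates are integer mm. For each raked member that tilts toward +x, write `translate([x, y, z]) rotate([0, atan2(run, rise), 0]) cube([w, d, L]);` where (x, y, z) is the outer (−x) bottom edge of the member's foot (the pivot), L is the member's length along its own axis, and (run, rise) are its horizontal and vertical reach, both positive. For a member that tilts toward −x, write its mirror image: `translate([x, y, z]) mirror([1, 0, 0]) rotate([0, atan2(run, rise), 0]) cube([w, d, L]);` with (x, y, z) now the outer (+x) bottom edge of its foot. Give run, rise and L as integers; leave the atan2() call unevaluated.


// leg length = √(192² + 560²) = 592
// right-leg outer foot x = 2·192 + 93 = 477
// beam min-corner = (192, 0, 560)
translate([192, 0, 560]) cube([93, 711, 87]);
translate([0, 97, 0]) rotate([0, atan2(192, 560), 0]) cube([26, 45, 592]);
translate([477, 97, 0]) mirror([1, 0, 0]) rotate([0, atan2(192, 560), 0]) cube([26, 45, 592]);
translate([0, 569, 0]) rotate([0, atan2(192, 560), 0]) cube([26, 45, 592]);
translate([477, 569, 0]) mirror([1, 0, 0]) rotate([0, atan2(192, 560), 0]) cube([26, 45, 592]);


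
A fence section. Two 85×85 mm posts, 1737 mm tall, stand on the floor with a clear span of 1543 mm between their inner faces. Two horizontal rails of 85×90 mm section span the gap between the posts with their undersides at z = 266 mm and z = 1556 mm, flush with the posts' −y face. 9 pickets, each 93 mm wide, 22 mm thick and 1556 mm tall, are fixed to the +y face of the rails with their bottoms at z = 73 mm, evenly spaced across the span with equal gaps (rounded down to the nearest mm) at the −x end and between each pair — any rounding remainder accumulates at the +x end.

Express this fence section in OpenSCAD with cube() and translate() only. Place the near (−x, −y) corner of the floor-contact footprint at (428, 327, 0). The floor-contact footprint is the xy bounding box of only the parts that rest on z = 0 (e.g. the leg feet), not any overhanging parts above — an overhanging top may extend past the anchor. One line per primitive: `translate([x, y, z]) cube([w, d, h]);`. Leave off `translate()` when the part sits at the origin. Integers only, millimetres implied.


translate([428, 327, 0]) cube([85, 85, 1737]);
translate([2056, 327, 0]) cube([85, 85, 1737]);
translate([513, 327, 266]) cube([1543, 85, 90]);
translate([513, 327, 1556]) cube([1543, 85, 90]);
translate([583, 412, 73]) cube([93, 22, 1556]);
translate([746, 412, 73]) cube([93, 22, 1556]);
translate([909, 412, 73]) cube([93, 22, 1556]);
translate([1072, 412, 73]) cube([93, 22, 1556]);
translate([1235, 412, 73]) cube([93, 22, 1556]);
translate([1398, 412, 73]) cube([93, 22, 1556]);
translate([1561, 412, 73]) cube([93, 22, 1556]);
translate([1724, 412, 73]) cube([93, 22, 1556]);
translate([1887, 412, 73]) cube([93, 22, 1556]);


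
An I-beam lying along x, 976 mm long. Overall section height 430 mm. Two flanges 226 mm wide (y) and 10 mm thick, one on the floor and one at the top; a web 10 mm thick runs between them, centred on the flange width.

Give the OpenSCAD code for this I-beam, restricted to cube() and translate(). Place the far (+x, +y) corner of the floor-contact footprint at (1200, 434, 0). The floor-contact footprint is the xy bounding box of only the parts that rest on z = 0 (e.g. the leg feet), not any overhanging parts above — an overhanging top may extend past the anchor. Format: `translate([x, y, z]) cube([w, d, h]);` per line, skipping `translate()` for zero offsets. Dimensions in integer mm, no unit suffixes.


translate([224, 208, 0]) cube([976, 226, 10]);
translate([224, 316, 10]) cube([976, 10, 410]);
translate([224, 208, 420]) cube([976, 226, 10]);


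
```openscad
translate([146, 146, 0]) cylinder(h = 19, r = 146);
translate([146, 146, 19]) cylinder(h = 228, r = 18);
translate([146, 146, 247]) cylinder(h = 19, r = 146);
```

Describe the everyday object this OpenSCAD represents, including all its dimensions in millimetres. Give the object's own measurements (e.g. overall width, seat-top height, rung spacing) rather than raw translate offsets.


A spool: two coaxial disc flanges of radius 146 mm and thickness 19 mm, joined by a core cylinder of radius 18 mm and height 228 mm. The lower flange rests on z = 0 and the three cylinders share a vertical axis.


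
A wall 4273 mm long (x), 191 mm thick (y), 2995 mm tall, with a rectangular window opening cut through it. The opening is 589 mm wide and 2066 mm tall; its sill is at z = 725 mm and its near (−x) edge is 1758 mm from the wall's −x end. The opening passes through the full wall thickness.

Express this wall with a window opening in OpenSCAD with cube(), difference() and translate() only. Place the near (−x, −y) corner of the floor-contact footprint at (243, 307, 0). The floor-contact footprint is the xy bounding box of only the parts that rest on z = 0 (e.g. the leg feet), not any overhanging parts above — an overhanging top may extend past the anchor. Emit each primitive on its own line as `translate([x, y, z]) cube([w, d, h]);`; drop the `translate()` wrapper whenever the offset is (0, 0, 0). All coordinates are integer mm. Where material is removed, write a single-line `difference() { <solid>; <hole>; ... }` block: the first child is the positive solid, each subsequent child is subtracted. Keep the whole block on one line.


difference() { translate([243, 307, 0]) cube([4273, 191, 2995]); translate([2001, 307, 725]) cube([589, 191, 2066]); }


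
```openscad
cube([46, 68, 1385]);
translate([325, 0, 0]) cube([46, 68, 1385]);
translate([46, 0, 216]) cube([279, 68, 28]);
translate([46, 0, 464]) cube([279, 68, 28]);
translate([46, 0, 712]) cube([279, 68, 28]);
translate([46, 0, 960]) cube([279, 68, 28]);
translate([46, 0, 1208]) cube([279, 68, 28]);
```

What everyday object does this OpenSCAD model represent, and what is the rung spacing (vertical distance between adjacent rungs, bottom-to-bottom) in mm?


A ladder. The rung spacing is 248 mm.

Two tall 46×68 posts with 5 short bars between them — a ladder. Adjacent rungs sit at z = 216 and z = 464, so the spacing is 464 − 216 = 248 mm.


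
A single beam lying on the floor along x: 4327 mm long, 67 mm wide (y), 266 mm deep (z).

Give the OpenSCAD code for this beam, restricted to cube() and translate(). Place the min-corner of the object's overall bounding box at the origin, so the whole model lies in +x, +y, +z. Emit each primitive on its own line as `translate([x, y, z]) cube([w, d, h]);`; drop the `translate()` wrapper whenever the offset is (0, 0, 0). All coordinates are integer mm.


cube([4327, 67, 266]);


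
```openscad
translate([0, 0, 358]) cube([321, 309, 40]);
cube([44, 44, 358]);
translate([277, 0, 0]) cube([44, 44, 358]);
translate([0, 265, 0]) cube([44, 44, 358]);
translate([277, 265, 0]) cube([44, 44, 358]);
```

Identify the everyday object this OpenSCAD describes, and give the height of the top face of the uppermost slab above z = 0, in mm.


A stool. The seat height is 398 mm.

A 321×309×40 slab at z = 358 on four corner posts — a stool. The seat top is 358 + 40 = 398 mm.


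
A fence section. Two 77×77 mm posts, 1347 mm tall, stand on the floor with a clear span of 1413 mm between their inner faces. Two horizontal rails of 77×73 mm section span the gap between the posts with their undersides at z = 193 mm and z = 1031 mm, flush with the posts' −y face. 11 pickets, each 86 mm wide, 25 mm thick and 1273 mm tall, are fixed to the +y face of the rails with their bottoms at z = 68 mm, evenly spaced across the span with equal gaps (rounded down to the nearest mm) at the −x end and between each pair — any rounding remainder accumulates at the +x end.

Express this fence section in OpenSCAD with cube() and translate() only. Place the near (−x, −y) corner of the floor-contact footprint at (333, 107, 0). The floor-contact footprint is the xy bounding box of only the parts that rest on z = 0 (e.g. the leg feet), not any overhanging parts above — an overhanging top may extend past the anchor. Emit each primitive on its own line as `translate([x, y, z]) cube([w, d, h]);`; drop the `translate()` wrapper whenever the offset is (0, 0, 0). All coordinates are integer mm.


translate([333, 107, 0]) cube([77, 77, 1347]);
translate([1823, 107, 0]) cube([77, 77, 1347]);
translate([410, 107, 193]) cube([1413, 77, 73]);
translate([410, 107, 1031]) cube([1413, 77, 73]);
translate([448, 184, 68]) cube([86, 25, 1273]);
translate([572, 184, 68]) cube([86, 25, 1273]);
translate([696, 184, 68]) cube([86, 25, 1273]);
translate([820, 184, 68]) cube([86, 25, 1273]);
translate([944, 184, 68]) cube([86, 25, 1273]);
translate([1068, 184, 68]) cube([86, 25, 1273]);
translate([1192, 184, 68]) cube([86, 25, 1273]);
translate([1316, 184, 68]) cube([86, 25, 1273]);
translate([1440, 184, 68]) cube([86, 25, 1273]);
translate([1564, 184, 68]) cube([86, 25, 1273]);
translate([1688, 184, 68]) cube([86, 25, 1273]);


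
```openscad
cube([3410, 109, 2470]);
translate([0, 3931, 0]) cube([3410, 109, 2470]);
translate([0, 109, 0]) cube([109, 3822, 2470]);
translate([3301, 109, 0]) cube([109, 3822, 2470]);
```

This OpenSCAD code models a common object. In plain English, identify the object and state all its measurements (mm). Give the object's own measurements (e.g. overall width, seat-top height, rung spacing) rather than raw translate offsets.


The wall frame of a small rectangular building: four walls, each 2470 mm tall and 109 mm thick, enclosing a footprint 3410 mm (x) by 4040 mm (y) outside-to-outside, with no floor or roof. The front and back walls (the −y and +y sides) span the full width; the two side walls fit between them.


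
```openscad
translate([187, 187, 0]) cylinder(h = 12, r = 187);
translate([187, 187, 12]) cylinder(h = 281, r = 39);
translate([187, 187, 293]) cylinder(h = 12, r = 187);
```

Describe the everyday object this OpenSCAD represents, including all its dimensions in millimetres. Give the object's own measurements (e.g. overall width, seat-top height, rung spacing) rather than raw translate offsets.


A spool: two coaxial disc flanges of radius 187 mm and thickness 12 mm, joined by a core cylinder of radius 39 mm and height 281 mm. The lower flange rests on z = 0 and the three cylinders share a vertical axis.


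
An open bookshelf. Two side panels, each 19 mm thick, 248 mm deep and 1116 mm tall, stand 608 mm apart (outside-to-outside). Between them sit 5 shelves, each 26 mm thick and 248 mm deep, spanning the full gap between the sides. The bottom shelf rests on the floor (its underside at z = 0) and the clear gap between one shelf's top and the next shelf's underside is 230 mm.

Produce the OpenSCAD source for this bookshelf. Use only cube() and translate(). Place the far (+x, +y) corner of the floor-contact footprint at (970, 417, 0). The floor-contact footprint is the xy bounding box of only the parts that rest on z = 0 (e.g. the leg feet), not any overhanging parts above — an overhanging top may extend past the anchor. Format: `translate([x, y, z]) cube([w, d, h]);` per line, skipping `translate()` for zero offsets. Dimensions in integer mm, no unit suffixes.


translate([362, 169, 0]) cube([19, 248, 1116]);
translate([951, 169, 0]) cube([19, 248, 1116]);
translate([381, 169, 0]) cube([570, 248, 26]);
translate([381, 169, 256]) cube([570, 248, 26]);
translate([381, 169, 512]) cube([570, 248, 26]);
translate([381, 169, 768]) cube([570, 248, 26]);
translate([381, 169, 1024]) cube([570, 248, 26]);


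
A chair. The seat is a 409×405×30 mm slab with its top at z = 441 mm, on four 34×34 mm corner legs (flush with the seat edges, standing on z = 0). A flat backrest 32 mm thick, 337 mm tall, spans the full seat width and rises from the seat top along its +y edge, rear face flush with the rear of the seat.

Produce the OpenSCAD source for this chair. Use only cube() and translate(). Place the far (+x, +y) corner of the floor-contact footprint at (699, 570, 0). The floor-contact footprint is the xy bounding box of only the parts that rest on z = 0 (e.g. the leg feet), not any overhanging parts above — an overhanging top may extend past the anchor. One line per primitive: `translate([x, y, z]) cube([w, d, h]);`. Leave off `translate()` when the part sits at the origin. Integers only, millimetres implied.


translate([290, 165, 411]) cube([409, 405, 30]);
translate([290, 165, 0]) cube([34, 34, 411]);
translate([665, 165, 0]) cube([34, 34, 411]);
translate([290, 536, 0]) cube([34, 34, 411]);
translate([665, 536, 0]) cube([34, 34, 411]);
translate([290, 538, 441]) cube([409, 32, 337]);


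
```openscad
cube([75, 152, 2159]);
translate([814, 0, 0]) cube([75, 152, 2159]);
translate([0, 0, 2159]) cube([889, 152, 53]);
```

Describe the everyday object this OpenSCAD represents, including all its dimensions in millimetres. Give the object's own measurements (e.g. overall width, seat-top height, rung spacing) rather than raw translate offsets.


A door frame. The clear opening is 739 mm wide and 2159 mm high. Two 75 mm wide jambs, 152 mm deep, stand either side of the opening from the floor to the top of the opening. A 53 mm thick head sits across the top of both jambs, spanning the full outside width of the frame.


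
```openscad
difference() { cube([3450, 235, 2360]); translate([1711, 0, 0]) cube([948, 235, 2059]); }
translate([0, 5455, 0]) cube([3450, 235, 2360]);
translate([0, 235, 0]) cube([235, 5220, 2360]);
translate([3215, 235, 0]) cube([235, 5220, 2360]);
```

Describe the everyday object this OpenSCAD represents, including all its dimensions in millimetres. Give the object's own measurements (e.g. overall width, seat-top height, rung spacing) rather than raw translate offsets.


A single room: four walls, each 2360 mm tall and 235 mm thick, enclosing an outside footprint 3450×5690 mm (x × y), no floor or roof. The front and back walls (−y and +y sides) run the full x-width; the side walls fit between their inner faces. A door opening 948 mm wide and 2059 mm tall is cut through the front wall from the floor up, its −x edge 1711 mm from the wall's −x end.


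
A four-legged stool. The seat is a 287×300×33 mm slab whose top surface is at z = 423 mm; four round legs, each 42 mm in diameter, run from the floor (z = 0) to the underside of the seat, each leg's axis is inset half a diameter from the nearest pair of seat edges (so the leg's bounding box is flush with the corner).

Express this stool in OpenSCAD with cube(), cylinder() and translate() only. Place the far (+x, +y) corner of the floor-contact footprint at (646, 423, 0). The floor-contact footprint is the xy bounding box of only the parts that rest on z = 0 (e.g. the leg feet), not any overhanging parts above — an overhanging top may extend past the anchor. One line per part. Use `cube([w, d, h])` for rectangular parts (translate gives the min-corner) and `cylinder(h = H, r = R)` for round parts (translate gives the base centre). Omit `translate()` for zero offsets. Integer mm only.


// leg_h = 423 - 33 = 390
translate([359, 123, 390]) cube([287, 300, 33]);
translate([380, 144, 0]) cylinder(h = 390, r = 21);
translate([625, 144, 0]) cylinder(h = 390, r = 21);
translate([380, 402, 0]) cylinder(h = 390, r = 21);
translate([625, 402, 0]) cylinder(h = 390, r = 21);


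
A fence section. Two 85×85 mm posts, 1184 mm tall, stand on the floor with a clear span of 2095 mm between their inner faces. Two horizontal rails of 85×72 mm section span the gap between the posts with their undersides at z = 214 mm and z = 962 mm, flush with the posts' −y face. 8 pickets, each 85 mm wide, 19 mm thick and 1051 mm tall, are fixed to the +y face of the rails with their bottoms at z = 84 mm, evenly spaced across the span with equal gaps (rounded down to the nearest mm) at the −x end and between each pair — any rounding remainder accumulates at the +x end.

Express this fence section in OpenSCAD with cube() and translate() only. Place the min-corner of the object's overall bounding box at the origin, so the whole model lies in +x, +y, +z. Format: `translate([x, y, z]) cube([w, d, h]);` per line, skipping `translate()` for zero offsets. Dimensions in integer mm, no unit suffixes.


cube([85, 85, 1184]);
translate([2180, 0, 0]) cube([85, 85, 1184]);
translate([85, 0, 214]) cube([2095, 85, 72]);
translate([85, 0, 962]) cube([2095, 85, 72]);
translate([242, 85, 84]) cube([85, 19, 1051]);
translate([484, 85, 84]) cube([85, 19, 1051]);
translate([726, 85, 84]) cube([85, 19, 1051]);
translate([968, 85, 84]) cube([85, 19, 1051]);
translate([1210, 85, 84]) cube([85, 19, 1051]);
translate([1452, 85, 84]) cube([85, 19, 1051]);
translate([1694, 85, 84]) cube([85, 19, 1051]);
translate([1936, 85, 84]) cube([85, 19, 1051]);
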